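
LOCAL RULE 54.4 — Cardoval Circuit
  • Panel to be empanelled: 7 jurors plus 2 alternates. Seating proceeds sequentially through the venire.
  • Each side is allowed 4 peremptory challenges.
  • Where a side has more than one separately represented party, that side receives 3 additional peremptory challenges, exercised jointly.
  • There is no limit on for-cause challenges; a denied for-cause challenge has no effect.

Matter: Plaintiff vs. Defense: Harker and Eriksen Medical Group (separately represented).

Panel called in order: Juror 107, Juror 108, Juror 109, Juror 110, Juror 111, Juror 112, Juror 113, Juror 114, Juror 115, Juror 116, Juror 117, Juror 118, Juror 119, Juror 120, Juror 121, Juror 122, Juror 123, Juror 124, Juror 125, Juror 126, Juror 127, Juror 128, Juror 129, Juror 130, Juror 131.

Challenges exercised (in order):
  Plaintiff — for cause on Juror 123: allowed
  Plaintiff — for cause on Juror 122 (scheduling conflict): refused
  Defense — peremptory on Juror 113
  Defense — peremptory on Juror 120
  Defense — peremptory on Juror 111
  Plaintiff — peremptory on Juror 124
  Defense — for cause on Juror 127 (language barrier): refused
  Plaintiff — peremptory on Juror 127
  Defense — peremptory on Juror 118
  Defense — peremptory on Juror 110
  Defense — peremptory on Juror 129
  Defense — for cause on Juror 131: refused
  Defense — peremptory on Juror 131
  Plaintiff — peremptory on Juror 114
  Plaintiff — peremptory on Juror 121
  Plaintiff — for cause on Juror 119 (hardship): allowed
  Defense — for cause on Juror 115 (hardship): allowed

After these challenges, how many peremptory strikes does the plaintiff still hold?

Plaintiff allotment: 4.
Plaintiff peremptories used: #124, #127, #114, #121 — 4 (for-cause on #123, #122, #119 don't count).
Remaining: 4 − 4 = 0.

0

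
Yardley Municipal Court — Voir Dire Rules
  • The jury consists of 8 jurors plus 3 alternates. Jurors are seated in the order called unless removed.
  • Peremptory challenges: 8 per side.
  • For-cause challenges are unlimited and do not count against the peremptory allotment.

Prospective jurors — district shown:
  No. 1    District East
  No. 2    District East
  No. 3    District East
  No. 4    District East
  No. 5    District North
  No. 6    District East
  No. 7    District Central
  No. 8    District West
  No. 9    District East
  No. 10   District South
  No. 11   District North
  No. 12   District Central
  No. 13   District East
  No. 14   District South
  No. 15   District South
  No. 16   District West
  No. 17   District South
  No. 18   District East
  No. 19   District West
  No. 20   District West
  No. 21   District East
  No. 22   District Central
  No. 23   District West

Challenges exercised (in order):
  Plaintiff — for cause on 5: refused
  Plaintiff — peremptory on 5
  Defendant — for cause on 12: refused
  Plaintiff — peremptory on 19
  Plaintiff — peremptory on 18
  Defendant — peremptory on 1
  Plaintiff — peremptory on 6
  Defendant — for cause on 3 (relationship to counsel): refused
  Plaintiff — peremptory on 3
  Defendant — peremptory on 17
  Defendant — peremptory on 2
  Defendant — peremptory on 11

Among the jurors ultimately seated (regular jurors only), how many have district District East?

3

Removed: #1, #2, #3, #5, #6, #11, #17, #18, #19.
Seated jurors 1–8: #4, #7, #8, #9, #10, #12, #13, #14 (alternates #15, #16, #20 not counted).
Of those, in District East: #4, #9, #13 → 3.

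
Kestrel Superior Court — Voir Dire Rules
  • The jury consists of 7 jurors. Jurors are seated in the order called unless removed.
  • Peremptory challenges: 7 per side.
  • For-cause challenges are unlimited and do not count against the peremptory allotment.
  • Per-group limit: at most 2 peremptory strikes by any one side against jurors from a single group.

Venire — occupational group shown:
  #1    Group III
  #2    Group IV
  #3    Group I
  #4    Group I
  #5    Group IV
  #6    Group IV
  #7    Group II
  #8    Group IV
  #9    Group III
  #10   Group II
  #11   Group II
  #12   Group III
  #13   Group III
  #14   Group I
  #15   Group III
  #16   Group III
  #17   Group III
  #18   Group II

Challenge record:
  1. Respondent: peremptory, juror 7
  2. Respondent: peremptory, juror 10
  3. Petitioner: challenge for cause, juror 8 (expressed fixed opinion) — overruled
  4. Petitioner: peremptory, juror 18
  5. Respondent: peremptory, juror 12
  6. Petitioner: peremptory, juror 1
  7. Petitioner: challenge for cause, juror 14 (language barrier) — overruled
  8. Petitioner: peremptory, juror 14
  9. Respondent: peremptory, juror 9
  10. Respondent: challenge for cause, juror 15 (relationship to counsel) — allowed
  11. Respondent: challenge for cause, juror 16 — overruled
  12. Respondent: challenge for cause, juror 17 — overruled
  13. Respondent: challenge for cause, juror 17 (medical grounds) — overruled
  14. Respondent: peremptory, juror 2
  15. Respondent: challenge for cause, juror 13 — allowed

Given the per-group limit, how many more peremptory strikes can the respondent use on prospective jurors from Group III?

0

Respondent peremptories so far: #7, #10, #12, #9, #2 — 5 of 7 used, 2 left overall.
Against Group III: #12, #9 — 2 used; per-group cap 2 leaves 0.
Binding limit: min(2, 0) = 0.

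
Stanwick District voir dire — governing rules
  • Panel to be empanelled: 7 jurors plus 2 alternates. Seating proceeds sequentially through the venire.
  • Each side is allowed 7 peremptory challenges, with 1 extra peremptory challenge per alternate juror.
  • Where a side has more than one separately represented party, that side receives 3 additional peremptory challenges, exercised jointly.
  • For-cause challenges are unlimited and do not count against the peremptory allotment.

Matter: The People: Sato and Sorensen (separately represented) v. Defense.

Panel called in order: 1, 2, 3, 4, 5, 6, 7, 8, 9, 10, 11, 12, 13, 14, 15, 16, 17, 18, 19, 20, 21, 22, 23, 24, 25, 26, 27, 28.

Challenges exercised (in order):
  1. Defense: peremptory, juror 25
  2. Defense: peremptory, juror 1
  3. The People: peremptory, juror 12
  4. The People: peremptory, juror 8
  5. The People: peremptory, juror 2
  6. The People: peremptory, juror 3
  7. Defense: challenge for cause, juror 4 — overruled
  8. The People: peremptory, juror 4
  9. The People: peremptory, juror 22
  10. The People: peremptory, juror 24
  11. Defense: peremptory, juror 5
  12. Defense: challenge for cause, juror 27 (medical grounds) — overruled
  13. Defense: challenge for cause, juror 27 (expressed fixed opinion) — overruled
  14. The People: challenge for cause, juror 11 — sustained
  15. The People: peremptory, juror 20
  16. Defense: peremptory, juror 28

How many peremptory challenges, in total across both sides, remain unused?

The People allotment: 7 base + 1 × 2 alternates + 3 multi-party = 12. Defense allotment: 7 base + 1 × 2 alternates = 9.
The People peremptories used: #12, #8, #2, #3, #4, #22, #24, #20 — 8 (the for-cause on #11 doesn't count).
Defense peremptories used: #25, #1, #5, #28 — 4 (for-cause on #4, #27, #27 don't count).
Remaining: (12 − 8) + (9 − 4) = 9.

9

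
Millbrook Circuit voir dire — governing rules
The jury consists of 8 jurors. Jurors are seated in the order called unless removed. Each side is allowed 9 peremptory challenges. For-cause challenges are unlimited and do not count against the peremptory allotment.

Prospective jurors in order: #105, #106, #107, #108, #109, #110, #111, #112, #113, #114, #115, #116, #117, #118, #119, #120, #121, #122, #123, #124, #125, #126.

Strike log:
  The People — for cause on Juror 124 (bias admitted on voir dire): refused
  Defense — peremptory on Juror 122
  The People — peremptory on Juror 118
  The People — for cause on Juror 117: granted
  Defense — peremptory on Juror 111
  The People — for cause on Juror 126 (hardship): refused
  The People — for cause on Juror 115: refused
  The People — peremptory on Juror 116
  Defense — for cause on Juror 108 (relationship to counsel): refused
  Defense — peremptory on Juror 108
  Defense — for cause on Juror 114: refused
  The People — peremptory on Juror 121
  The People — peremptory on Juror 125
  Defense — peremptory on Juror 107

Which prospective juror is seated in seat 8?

Removed: #107, #108, #111, #116, #117, #118, #121, #122, #125. (#114, #115, #124, #126 stay — for-cause denied.)
Seating in order: seats 1–8 → #105, #106, #109, #110, #112, #113, #114, #115.
So seat 8 is #115.

115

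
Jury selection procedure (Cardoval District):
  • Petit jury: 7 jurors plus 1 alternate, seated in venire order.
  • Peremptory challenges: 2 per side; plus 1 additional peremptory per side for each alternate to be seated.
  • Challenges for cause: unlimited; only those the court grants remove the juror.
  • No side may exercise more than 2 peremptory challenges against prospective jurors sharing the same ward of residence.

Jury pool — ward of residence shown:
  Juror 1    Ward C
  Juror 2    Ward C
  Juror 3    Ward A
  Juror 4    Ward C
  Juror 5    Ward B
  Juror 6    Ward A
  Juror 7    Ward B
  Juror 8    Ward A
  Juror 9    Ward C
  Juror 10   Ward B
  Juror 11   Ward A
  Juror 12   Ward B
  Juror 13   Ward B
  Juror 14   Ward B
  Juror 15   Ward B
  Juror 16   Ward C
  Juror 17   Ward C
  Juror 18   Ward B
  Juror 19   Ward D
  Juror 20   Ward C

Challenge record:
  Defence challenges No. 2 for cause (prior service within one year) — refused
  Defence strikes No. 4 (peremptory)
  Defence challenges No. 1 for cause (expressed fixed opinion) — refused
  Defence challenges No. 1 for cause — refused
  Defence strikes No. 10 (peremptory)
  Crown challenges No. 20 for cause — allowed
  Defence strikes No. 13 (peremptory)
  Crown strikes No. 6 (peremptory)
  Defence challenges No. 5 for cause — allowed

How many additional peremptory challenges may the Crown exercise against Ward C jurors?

2

Crown peremptories so far: #6 — 1 of 3 used, 2 left overall.
Against Ward C: none yet — per-ward cap 2 leaves 2.
Binding limit: min(2, 2) = 2.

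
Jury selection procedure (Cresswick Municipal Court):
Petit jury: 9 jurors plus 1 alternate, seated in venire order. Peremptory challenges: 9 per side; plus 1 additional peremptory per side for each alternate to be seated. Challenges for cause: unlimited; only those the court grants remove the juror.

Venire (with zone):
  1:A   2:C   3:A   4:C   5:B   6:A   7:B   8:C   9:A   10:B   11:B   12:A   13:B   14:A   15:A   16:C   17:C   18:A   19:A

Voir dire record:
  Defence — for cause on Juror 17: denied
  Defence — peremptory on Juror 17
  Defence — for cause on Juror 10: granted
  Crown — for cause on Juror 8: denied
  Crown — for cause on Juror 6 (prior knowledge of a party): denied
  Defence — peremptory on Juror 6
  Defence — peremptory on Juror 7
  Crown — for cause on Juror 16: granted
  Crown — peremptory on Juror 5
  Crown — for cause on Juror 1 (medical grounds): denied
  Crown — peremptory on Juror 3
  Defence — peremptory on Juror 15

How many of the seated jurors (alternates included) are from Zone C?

Removed: #3, #5, #6, #7, #10, #15, #16, #17.
Seated (10 incl. alternates): #1, #2, #4, #8, #9, #11, #12, #13, #14, #18.
Of those, in Zone C: #2, #4, #8 → 3.

3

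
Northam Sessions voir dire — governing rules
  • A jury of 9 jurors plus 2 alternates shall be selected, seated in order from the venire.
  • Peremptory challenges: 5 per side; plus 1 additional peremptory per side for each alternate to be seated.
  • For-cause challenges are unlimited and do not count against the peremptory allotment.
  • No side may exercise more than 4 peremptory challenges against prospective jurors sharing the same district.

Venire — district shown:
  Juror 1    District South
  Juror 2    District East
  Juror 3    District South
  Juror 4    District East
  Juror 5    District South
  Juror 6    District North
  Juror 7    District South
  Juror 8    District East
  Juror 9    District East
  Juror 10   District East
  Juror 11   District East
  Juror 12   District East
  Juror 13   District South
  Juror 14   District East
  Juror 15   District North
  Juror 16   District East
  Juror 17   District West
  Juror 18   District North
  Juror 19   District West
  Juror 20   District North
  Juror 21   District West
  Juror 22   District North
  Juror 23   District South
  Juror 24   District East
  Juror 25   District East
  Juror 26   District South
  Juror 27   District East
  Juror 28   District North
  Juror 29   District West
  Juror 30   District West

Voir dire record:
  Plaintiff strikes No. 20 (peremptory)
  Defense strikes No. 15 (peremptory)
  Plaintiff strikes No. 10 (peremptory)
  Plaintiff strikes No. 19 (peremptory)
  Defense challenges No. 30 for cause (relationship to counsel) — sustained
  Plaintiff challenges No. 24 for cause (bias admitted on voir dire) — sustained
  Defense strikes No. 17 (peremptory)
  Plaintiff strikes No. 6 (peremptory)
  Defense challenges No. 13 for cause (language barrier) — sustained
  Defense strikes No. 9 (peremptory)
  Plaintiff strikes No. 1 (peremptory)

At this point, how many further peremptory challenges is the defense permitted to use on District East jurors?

Defense peremptories so far: #15, #17, #9 — 3 of 7 used, 4 left overall.
Against District East: #9 — 1 used; per-district cap 4 leaves 3.
Binding limit: min(4, 3) = 3.

3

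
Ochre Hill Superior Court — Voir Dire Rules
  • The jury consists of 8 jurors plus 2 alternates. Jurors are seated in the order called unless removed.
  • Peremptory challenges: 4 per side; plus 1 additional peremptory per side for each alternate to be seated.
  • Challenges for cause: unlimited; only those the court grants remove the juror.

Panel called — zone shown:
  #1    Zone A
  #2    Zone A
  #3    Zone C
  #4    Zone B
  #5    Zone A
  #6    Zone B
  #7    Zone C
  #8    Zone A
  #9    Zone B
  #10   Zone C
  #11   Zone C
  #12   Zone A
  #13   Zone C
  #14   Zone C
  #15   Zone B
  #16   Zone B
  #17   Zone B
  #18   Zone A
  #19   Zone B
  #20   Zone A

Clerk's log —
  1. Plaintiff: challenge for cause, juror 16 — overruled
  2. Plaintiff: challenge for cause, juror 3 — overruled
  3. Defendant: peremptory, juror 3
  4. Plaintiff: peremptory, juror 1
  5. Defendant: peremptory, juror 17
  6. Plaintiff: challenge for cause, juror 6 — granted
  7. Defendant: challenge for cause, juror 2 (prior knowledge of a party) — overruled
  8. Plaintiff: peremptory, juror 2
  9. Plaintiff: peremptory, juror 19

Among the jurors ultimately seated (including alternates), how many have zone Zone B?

2

Removed: #1, #2, #3, #6, #17, #19.
Seated (10 incl. alternates): #4, #5, #7, #8, #9, #10, #11, #12, #13, #14.
Of those, in Zone B: #4, #9 → 2.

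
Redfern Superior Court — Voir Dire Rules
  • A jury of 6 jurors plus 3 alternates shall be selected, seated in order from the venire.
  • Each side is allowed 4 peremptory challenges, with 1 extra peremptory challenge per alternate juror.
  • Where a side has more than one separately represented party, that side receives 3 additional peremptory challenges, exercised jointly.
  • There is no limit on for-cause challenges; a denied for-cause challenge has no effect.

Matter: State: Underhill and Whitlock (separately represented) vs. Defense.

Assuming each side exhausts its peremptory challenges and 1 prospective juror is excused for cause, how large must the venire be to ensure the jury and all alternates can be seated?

27

Seats to fill: 6 + 3 alternates = 9.
Peremptories — State: 4 + 1×3 + 3 = 10; Defense: 4 + 1×3 = 7; total 17.
For-cause removals: 1.
Minimum venire: 9 + 17 + 1 = 27.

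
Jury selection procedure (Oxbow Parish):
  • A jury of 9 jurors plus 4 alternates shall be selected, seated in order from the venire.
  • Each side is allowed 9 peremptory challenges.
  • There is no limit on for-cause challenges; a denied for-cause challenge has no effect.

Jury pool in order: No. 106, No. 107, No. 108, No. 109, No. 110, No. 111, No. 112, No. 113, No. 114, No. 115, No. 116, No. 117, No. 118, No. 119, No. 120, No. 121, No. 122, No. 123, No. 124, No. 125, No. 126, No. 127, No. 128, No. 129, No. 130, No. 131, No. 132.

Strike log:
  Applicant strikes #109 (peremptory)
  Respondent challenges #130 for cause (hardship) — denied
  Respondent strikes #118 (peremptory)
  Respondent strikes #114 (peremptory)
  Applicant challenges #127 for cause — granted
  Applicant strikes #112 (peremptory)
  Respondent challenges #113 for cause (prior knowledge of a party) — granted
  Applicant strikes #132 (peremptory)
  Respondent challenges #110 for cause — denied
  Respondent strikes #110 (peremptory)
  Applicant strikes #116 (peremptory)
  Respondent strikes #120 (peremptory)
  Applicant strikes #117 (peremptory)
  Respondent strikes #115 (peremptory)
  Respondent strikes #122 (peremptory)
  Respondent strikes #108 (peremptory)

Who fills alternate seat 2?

129

Removed: #108, #109, #110, #112, #113, #114, #115, #116, #117, #118, #120, #122, #127, #132. (#130 stays — for-cause denied.)
Seating in order: seats 1–9 → #106, #107, #111, #119, #121, #123, #124, #125, #126; alternates → #128, #129, #130, #131.
So alternate 2 is #129.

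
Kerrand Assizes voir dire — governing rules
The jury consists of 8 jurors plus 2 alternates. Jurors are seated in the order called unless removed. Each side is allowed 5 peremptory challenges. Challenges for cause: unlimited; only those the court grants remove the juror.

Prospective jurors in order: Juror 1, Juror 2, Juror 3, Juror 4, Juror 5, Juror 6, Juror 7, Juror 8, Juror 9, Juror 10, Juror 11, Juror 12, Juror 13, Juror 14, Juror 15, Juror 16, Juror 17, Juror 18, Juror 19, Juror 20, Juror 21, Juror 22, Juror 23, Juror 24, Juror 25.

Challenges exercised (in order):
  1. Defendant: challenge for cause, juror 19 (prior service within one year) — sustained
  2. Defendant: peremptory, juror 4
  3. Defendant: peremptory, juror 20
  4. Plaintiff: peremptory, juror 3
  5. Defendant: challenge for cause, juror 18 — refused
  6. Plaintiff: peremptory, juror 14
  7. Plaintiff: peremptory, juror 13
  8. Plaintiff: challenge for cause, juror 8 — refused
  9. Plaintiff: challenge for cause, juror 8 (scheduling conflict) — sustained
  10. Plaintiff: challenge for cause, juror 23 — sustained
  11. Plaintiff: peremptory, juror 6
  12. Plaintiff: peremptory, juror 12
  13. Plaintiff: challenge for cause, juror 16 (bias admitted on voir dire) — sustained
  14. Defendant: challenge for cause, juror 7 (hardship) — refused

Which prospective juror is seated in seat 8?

15

Removed: #3, #4, #6, #8, #12, #13, #14, #16, #19, #20, #23. (#7, #18 stay — for-cause denied.)
Filling seats in venire order through position 8: #1, #2, #5, #7, #9, #10, #11, #15.
So seat 8 is #15.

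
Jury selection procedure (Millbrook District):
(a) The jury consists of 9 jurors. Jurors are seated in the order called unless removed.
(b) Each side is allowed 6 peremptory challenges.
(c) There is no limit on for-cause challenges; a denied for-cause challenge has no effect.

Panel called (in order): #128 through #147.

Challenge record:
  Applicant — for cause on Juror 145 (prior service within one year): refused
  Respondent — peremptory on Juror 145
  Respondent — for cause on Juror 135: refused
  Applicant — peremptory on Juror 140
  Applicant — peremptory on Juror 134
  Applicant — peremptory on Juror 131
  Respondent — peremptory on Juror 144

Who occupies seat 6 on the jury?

Removed: #131, #134, #140, #144, #145. (#135 stays — for-cause denied.)
Seating in order: seats 1–9 → #128, #129, #130, #132, #133, #135, #136, #137, #138.
So seat 6 is #135.

135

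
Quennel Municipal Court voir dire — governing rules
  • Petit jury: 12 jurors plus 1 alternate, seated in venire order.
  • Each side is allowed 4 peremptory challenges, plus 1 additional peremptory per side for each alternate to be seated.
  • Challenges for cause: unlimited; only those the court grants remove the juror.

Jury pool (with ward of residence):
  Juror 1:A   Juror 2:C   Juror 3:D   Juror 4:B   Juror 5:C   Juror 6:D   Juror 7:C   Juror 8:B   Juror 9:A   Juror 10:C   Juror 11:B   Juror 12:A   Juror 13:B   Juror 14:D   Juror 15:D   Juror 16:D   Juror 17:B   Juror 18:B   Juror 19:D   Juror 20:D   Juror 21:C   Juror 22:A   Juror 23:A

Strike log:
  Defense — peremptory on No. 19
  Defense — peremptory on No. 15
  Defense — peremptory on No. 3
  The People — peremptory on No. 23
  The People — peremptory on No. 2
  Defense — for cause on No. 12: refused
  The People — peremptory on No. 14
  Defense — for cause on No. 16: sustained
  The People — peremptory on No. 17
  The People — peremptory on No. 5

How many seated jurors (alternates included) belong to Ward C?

3

Removed: #2, #3, #5, #14, #15, #16, #17, #19, #23.
Seated (13 incl. alternates): #1, #4, #6, #7, #8, #9, #10, #11, #12, #13, #18, #20, #21.
Of those, in Ward C: #7, #10, #21 → 3.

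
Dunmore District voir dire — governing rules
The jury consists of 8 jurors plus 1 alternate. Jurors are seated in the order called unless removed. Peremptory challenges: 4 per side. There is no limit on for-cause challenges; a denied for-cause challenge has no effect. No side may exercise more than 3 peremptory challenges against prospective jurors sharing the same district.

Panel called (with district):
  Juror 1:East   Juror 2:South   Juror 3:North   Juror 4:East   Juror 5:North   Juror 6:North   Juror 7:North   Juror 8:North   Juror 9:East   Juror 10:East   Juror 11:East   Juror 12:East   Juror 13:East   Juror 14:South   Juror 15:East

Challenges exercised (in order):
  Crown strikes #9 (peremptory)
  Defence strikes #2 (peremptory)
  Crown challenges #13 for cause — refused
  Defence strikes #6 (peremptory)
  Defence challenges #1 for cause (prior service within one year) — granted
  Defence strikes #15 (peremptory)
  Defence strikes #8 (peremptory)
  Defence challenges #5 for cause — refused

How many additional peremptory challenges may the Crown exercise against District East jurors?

2

Crown peremptories so far: #9 — 1 of 4 used, 3 left overall.
Against District East: #9 — 1 used; per-district cap 3 leaves 2.
Binding limit: min(3, 2) = 2.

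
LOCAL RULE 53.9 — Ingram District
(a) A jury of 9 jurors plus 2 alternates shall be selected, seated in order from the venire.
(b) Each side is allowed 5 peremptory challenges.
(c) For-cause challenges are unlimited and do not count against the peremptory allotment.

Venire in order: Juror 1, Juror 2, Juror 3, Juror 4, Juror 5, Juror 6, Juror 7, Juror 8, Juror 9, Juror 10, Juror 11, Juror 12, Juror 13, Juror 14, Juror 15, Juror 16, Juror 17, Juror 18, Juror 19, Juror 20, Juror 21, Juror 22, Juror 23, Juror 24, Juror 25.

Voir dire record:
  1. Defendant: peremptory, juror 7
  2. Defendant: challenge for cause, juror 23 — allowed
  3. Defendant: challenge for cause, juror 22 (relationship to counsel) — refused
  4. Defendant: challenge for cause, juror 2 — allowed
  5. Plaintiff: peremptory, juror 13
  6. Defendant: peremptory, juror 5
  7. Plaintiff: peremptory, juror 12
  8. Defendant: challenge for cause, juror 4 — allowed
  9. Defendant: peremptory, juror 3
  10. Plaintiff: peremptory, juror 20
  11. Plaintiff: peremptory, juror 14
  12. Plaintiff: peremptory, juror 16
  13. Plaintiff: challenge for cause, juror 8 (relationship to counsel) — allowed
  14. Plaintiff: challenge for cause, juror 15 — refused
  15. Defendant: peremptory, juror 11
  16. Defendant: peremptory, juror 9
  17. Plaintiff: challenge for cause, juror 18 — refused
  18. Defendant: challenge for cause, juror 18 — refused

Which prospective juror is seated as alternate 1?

Removed: #2, #3, #4, #5, #7, #8, #9, #11, #12, #13, #14, #16, #20, #23. (#15, #18, #22 stay — for-cause denied.)
Filling seats in venire order through position 10: #1, #6, #10, #15, #17, #18, #19, #21, #22, #24.
So alternate 1 is #24.

24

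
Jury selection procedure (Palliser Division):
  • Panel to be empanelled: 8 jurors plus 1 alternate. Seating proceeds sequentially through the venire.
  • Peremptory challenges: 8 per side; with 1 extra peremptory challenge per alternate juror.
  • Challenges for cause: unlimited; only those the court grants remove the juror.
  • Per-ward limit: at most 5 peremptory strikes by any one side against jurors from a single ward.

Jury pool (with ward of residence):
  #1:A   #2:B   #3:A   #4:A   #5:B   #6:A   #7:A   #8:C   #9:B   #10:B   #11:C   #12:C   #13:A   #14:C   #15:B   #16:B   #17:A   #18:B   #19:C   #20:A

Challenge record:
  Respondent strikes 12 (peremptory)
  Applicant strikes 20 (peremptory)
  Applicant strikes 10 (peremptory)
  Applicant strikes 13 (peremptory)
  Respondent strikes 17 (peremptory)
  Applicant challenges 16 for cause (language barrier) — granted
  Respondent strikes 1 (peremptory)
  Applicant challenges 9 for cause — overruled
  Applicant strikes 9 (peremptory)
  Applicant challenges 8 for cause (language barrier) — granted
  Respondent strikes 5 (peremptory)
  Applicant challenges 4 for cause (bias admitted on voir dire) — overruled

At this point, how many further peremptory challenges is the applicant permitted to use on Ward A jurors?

3

Applicant peremptories so far: #20, #10, #13, #9 — 4 of 9 used, 5 left overall.
Against Ward A: #20, #13 — 2 used; per-ward cap 5 leaves 3.
Binding limit: min(5, 3) = 3.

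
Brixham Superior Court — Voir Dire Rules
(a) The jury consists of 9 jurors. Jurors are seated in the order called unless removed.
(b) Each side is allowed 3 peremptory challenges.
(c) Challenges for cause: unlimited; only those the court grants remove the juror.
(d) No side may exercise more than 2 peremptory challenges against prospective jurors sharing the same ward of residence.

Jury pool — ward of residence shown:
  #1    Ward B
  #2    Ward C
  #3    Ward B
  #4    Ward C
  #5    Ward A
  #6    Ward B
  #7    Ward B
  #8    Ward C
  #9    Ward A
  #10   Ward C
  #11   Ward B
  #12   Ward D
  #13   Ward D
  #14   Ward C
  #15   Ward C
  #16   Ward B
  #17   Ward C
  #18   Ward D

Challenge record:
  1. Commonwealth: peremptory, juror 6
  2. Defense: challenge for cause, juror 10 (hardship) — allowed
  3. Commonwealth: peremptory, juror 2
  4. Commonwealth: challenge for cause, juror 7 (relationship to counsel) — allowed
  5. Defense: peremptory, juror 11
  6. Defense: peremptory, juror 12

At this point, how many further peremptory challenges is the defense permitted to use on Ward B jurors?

1

Defense peremptories so far: #11, #12 — 2 of 3 used, 1 left overall.
Against Ward B: #11 — 1 used; per-ward cap 2 leaves 1.
Binding limit: min(1, 1) = 1.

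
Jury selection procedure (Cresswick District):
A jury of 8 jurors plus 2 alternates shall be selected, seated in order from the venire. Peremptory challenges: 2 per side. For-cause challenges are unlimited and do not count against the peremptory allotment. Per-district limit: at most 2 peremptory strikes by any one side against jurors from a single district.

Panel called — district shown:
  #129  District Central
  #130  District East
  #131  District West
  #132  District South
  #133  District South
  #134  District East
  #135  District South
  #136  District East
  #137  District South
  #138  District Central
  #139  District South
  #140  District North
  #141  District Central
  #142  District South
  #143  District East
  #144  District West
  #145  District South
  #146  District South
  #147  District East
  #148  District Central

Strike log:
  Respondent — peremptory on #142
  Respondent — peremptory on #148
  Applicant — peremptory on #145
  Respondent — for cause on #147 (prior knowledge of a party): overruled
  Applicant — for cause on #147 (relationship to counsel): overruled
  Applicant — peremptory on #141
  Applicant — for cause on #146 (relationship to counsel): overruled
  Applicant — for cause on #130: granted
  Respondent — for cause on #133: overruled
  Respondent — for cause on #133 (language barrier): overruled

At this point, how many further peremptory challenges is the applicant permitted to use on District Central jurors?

Applicant peremptories so far: #145, #141 — 2 of 2 used, 0 left overall.
Against District Central: #141 — 1 used; per-district cap 2 leaves 1.
Binding limit: min(0, 1) = 0.

0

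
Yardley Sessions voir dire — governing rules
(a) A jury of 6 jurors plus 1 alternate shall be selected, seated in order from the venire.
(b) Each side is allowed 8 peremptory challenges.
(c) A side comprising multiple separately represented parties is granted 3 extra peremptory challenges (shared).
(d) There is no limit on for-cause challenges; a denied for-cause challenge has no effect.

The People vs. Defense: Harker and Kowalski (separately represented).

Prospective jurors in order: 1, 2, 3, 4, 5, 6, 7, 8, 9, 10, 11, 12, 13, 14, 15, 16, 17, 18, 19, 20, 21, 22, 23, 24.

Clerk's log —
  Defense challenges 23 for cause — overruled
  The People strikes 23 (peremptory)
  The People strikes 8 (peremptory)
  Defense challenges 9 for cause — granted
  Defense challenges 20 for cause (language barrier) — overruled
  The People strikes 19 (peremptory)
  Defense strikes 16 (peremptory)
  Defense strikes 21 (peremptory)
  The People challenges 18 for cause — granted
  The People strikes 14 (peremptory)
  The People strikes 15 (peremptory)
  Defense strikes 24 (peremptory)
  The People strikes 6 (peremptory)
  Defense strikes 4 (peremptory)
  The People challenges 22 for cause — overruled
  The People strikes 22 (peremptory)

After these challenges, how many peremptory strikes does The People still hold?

The People allotment: 8.
The People peremptories used: #23, #8, #19, #14, #15, #6, #22 — 7 (for-cause on #18, #22 don't count).
Remaining: 8 − 7 = 1.

1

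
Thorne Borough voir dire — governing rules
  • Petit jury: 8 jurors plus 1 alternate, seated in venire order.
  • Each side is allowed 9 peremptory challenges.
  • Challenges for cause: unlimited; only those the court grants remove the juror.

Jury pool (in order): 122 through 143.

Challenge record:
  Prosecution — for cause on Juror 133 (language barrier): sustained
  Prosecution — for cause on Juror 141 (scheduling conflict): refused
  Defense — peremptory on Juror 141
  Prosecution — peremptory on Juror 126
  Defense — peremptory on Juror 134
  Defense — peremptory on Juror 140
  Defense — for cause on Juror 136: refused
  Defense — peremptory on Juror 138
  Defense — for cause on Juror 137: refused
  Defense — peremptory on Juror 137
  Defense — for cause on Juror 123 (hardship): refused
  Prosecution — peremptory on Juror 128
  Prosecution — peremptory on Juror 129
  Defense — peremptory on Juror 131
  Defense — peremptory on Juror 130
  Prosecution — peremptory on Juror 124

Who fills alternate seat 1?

142

Removed: #124, #126, #128, #129, #130, #131, #133, #134, #137, #138, #140, #141. (#123, #136 stay — for-cause denied.)
Seating in order: seats 1–8 → #122, #123, #125, #127, #132, #135, #136, #139; alternates → #142.
So alternate 1 is #142.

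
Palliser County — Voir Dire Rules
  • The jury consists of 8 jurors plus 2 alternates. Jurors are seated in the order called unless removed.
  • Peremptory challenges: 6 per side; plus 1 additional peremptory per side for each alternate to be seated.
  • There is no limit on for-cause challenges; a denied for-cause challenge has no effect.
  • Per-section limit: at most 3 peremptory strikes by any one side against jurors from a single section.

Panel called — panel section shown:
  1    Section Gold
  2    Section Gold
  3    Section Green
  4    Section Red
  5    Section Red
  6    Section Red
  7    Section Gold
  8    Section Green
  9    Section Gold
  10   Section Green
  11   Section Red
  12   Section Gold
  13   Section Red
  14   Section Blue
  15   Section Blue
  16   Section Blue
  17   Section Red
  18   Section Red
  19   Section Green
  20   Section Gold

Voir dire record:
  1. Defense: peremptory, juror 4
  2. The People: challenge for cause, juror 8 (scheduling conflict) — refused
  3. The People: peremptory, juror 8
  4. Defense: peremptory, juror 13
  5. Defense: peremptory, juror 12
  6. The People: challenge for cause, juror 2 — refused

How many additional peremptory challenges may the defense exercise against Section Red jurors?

Defense peremptories so far: #4, #13, #12 — 3 of 8 used, 5 left overall.
Against Section Red: #4, #13 — 2 used; per-section cap 3 leaves 1.
Binding limit: min(5, 1) = 1.

1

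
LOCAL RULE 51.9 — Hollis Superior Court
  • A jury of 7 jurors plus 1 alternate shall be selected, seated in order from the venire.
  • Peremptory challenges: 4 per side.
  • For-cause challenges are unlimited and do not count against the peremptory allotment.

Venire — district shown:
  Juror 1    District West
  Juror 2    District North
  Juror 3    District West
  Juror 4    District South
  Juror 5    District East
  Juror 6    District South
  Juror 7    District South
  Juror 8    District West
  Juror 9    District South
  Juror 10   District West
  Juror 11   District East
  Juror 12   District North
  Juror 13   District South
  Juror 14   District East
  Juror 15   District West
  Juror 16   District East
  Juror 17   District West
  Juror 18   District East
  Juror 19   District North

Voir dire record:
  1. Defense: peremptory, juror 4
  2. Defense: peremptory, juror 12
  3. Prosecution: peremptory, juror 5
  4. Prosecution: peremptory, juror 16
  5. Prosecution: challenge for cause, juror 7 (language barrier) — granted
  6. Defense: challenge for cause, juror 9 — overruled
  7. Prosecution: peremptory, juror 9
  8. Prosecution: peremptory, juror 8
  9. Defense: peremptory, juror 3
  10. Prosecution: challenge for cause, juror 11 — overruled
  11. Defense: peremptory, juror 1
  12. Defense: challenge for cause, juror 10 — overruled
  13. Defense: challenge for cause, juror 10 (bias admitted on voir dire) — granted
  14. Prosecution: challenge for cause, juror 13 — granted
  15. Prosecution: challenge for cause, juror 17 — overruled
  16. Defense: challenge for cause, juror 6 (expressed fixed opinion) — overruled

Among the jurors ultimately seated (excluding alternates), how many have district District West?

Removed: #1, #3, #4, #5, #7, #8, #9, #10, #12, #13, #16.
Seated jurors 1–7: #2, #6, #11, #14, #15, #17, #18 (alternates #19 not counted).
Of those, in District West: #15, #17 → 2.

2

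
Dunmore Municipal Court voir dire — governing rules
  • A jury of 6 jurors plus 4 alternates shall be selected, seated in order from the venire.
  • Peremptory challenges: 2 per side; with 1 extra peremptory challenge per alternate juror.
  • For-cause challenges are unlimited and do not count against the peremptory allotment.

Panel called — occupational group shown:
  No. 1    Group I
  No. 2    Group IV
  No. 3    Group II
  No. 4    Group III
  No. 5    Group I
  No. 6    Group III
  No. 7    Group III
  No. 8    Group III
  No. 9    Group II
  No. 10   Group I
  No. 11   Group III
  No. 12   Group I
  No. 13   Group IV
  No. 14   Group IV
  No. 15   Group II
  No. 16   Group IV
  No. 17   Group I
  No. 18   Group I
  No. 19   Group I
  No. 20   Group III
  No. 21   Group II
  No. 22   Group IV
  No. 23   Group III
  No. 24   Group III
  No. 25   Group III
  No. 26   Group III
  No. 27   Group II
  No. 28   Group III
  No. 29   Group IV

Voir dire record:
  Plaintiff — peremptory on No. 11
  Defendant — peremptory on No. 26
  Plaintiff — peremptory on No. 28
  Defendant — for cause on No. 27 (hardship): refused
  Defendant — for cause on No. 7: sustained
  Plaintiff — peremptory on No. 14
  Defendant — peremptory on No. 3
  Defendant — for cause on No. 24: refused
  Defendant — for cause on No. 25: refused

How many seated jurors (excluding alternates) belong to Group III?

3

Removed: #3, #7, #11, #14, #26, #28.
Seated jurors 1–6: #1, #2, #4, #5, #6, #8 (alternates #9, #10, #12, #13 not counted).
Of those, in Group III: #4, #6, #8 → 3.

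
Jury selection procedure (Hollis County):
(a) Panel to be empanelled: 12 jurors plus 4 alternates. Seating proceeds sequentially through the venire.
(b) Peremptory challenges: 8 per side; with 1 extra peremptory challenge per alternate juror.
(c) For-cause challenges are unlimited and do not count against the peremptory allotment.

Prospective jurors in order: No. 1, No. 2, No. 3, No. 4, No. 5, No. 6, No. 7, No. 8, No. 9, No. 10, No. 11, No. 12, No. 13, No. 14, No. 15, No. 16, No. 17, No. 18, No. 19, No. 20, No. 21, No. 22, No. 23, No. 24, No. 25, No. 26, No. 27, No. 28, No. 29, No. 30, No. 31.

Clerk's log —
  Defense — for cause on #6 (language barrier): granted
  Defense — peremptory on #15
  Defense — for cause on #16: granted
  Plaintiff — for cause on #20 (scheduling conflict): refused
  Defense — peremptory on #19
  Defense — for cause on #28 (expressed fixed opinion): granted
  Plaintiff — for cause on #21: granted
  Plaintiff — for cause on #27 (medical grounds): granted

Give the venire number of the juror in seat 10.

11

Removed: #6, #15, #16, #19, #21, #27, #28. (#20 stays — for-cause denied.)
Filling seats in venire order through position 10: #1, #2, #3, #4, #5, #7, #8, #9, #10, #11.
So seat 10 is #11.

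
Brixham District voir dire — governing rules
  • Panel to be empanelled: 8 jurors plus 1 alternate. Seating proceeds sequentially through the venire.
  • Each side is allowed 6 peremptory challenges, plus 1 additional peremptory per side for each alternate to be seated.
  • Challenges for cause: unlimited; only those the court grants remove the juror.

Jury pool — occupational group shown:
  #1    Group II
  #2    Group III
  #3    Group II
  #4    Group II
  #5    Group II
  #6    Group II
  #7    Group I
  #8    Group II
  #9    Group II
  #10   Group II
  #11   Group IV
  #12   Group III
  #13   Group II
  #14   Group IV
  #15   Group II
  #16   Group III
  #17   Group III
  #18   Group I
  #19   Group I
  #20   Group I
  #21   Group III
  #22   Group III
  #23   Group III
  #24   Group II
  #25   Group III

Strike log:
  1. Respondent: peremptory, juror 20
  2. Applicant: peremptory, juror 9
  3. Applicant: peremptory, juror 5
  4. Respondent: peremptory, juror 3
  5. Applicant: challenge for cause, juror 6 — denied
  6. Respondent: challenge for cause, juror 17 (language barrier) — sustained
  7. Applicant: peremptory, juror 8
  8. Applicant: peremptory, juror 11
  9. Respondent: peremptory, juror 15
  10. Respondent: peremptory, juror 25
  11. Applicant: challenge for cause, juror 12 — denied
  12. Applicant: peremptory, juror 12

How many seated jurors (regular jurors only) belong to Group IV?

Removed: #3, #5, #8, #9, #11, #12, #15, #17, #20, #25.
Seated jurors 1–8: #1, #2, #4, #6, #7, #10, #13, #14 (alternates #16 not counted).
Of those, in Group IV: #14 → 1.

1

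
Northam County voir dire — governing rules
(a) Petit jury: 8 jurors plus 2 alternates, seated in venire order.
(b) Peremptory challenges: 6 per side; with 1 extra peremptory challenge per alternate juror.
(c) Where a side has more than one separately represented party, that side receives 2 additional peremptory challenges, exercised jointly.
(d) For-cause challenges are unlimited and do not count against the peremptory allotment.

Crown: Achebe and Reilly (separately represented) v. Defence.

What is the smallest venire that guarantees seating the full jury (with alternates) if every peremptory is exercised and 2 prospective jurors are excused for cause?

Seats to fill: 8 + 2 alternates = 10.
Peremptories — Crown: 6 + 1×2 + 2 = 10; Defence: 6 + 1×2 = 8; total 18.
For-cause removals: 2.
Minimum venire: 10 + 18 + 2 = 30.

30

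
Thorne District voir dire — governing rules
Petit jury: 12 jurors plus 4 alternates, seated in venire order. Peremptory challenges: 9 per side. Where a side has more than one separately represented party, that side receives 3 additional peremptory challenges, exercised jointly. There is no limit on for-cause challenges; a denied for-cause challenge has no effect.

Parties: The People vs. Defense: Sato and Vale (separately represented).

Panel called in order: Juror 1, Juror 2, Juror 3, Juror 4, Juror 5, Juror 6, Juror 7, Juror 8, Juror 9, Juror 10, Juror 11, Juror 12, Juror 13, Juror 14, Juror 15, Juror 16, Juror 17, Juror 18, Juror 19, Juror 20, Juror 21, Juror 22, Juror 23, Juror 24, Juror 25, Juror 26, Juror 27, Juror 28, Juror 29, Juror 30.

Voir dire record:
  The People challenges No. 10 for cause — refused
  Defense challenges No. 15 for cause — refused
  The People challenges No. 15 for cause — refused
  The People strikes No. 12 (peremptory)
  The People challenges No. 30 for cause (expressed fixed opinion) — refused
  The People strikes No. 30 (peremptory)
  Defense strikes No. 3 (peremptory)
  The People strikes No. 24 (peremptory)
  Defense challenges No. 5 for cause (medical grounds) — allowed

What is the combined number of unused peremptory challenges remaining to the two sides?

17

The People allotment: 9. Defense allotment: 9 base + 3 multi-party = 12.
The People peremptories used: #12, #30, #24 — 3 (for-cause on #10, #15, #30 don't count).
Defense peremptories used: #3 — 1 (for-cause on #15, #5 don't count).
Remaining: (9 − 3) + (12 − 1) = 17.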